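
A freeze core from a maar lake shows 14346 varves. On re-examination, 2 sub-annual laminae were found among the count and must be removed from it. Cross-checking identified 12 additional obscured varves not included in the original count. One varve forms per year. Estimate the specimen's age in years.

After corrections the count is 14346 − 2 + 12 = 14356 varves.
One varve per year makes the duration 14356 years.

14356 yr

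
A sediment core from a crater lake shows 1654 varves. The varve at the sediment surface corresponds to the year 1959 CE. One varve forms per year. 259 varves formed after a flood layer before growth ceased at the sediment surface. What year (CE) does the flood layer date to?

1700 CE

259 varves formed after the flood layer.
The varve at the sediment surface is 1959 CE, so the flood layer dates to 1959 − 259 = 1700 CE.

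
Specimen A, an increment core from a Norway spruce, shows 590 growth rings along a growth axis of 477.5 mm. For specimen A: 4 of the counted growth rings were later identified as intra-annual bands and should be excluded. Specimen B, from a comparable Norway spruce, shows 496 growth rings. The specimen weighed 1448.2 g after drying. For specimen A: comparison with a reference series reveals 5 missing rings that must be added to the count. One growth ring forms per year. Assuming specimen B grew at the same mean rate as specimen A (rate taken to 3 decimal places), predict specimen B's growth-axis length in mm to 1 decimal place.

400.8 mm

Specimen A: after corrections the count is 590 − 4 + 5 = 591 growth rings.
A: 477.5 mm over 591 years gives 477.5 / 591 ≈ 0.808 mm/year.
B's length ≈ 0.808 × 496 = 400.8 mm.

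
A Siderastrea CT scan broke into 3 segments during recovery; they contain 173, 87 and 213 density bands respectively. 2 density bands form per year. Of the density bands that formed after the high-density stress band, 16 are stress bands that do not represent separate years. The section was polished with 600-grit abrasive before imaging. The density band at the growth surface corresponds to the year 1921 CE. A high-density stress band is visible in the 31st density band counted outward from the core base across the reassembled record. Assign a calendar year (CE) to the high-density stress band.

1708 CE

Total density bands = 173 + 87 + 213 = 473.
Between density band 31 and the growth surface there are 473 − 31 = 442 density bands.
Excluding 16 false density bands: 442 − 16 = 426.
With 2 density bands per year, 426 / 2 = 213 years.
1921 − 213 = 1708 CE.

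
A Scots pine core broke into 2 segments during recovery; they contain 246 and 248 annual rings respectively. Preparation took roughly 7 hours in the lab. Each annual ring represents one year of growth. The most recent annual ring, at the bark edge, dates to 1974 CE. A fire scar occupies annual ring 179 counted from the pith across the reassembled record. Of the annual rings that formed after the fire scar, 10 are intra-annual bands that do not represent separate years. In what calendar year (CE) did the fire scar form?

1669 CE

Total annual rings = 246 + 248 = 494.
The fire scar sits at annual ring 179 from the pith, so 494 − 179 = 315 annual rings formed after it.
Excluding 10 false annual rings: 315 − 10 = 305.
Counting back 305 years from 1974 CE places the fire scar in 1974 − 305 = 1669 CE.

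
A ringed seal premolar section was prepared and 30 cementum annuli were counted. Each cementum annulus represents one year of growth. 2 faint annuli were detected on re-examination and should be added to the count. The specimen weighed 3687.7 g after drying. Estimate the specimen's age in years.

Adjusted count: 30 + 2 = 32 cementum annuli.
At one cementum annulus per year, that is 32 years.

32 yr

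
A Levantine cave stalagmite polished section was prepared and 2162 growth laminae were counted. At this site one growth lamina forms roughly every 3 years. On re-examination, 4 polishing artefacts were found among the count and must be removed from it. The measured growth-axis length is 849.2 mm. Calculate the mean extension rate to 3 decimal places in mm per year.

0.131 mm per year

After corrections the count is 2162 − 4 = 2158 growth laminae.
Multiplying by 3 years per growth lamina: 2158 × 3 = 6474 years.
Extension rate ≈ 849.2 / 6474 = 0.131 mm per year.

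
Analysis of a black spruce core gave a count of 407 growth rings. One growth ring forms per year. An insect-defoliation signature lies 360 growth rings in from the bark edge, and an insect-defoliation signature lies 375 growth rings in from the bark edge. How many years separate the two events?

15 yr

The two markers are separated by 375 − 360 = 15 growth rings.
At one growth ring per year, 15 years elapsed between them.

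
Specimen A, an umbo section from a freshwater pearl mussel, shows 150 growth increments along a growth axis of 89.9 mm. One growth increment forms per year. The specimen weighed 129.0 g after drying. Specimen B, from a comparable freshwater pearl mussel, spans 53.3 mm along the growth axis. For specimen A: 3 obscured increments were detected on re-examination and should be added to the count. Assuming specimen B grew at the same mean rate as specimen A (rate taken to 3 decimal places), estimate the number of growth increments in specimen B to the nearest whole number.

91 growth increments

Specimen A: after corrections the count is 150 + 3 = 153 growth increments.
A: 89.9 mm over 153 years gives 89.9 / 153 ≈ 0.588 mm per year.
Specimen B: 53.3 mm / 0.588 mm per year = 90.65 years ≈ 91 growth increments.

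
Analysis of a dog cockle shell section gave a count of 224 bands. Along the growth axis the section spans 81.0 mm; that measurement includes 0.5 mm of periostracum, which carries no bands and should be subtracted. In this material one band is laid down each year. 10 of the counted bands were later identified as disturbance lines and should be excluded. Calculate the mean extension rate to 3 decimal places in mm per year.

Correcting the raw count gives 224 − 10 = 214 true bands.
The growth record spans 81.0 − 0.5 = 80.5 mm.
Extension rate ≈ 80.5 / 214 = 0.376 mm per year.

0.376 mm per year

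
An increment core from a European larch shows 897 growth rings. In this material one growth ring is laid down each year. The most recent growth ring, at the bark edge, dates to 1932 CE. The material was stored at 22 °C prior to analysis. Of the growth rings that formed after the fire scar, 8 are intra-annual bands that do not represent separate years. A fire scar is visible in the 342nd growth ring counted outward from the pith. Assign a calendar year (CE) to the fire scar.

Between growth ring 342 and the bark edge there are 897 − 342 = 555 growth rings.
Removing the 8 false growth rings leaves 555 − 8 = 547 true growth rings beyond the fire scar.
Counting back 547 years from 1932 CE places the fire scar in 1932 − 547 = 1385 CE.

1385 CE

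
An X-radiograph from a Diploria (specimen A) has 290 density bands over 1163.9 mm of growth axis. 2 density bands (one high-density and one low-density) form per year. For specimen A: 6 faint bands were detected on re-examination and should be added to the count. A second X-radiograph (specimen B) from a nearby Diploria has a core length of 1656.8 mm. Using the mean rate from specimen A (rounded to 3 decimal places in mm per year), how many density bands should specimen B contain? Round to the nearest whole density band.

Specimen A: after corrections the count is 290 + 6 = 296 density bands.
Specimen A: 296 density bands at 2 per year is 296 / 2 = 148 years.
A: Mean rate = 1163.9 mm / 148 years ≈ 7.864 mm/yr.
For B, 1656.8 / 7.864 = 210.68 years; at 2 density bands per year that is 210.68 × 2 ≈ 421 density bands.

421 density bands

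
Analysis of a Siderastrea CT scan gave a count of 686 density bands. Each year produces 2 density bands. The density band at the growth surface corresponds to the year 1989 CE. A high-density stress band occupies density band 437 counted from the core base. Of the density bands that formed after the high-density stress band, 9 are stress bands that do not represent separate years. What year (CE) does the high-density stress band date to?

1869 CE

686 − 437 = 249 density bands lie beyond the high-density stress band toward the growth surface.
Removing the 9 false density bands leaves 249 − 9 = 240 true density bands beyond the high-density stress band.
240 density bands at 2 per year is 240 / 2 = 120 years.
1989 − 120 = 1869 CE.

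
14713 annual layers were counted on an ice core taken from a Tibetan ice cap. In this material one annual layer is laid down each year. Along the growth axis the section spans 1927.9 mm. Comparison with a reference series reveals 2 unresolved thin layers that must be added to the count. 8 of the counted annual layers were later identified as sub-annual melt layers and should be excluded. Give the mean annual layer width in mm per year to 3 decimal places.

True annual layer count = 14713 − 8 + 2 = 14707.
Mean rate = 1927.9 mm / 14707 years ≈ 0.131 mm per year.

0.131 mm per year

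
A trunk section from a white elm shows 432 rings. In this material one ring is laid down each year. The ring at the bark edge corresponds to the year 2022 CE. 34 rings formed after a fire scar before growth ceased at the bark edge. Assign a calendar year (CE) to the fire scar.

34 rings formed after the fire scar.
The ring at the bark edge is 2022 CE, so the fire scar dates to 2022 − 34 = 1988 CE.

1988 CE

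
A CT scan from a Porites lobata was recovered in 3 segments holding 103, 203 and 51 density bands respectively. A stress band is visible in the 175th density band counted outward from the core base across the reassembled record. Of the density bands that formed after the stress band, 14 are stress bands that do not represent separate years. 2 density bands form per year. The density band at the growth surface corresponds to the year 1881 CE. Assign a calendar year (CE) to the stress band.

1797 CE

Total density bands = 103 + 203 + 51 = 357.
The stress band sits at density band 175 from the core base, so 357 − 175 = 182 density bands formed after it.
Excluding 14 false density bands: 182 − 14 = 168.
168 density bands at 2 per year is 168 / 2 = 84 years.
Counting back 84 years from 1881 CE places the stress band in 1881 − 84 = 1797 CE.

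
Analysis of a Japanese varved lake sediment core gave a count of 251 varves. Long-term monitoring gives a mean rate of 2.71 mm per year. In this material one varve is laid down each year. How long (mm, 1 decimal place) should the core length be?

680.2 mm

251 years of growth are recorded.
Length ≈ 2.71 × 251 = 680.2 mm.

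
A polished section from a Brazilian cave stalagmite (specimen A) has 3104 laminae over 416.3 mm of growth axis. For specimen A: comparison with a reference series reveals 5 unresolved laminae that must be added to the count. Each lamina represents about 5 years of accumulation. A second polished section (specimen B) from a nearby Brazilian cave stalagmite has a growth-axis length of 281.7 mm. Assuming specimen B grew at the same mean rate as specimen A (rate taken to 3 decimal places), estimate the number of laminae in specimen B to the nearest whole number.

Specimen A: adjusted count: 3104 + 5 = 3109 laminae.
Specimen A: multiplying by 5 years per lamina: 3109 × 5 = 15545 years.
A: Extension rate ≈ 416.3 / 15545 = 0.027 mm per year.
For B, 281.7 / 0.027 = 10433.33 years; at 5 years per lamina that is 10433.33 / 5 ≈ 2087 laminae.

2087 laminae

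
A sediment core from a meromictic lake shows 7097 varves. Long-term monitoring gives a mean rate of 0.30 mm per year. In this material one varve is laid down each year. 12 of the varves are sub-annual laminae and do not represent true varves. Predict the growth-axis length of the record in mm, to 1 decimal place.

2125.5 mm

Correcting the raw count gives 7097 − 12 = 7085 true varves.
Predicted length = 0.30 mm/year × 7085 years = 2125.5 mm.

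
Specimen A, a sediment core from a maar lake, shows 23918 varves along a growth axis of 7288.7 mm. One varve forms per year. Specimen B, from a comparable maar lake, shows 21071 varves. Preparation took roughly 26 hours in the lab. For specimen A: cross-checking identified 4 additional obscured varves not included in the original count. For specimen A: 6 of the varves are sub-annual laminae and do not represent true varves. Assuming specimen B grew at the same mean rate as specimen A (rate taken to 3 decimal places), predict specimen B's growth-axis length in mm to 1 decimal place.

Specimen A: correcting the raw count gives 23918 − 6 + 4 = 23916 true varves.
A: Extension rate ≈ 7288.7 / 23916 = 0.305 mm/year.
B's length ≈ 0.305 × 21071 = 6426.7 mm.

6426.7 mm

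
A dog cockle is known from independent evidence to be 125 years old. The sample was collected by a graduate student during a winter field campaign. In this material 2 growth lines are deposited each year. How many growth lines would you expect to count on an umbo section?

125 years at 2 growth lines per year gives 125 × 2 = 250 growth lines.
So 250 growth lines should be present.

250 growth lines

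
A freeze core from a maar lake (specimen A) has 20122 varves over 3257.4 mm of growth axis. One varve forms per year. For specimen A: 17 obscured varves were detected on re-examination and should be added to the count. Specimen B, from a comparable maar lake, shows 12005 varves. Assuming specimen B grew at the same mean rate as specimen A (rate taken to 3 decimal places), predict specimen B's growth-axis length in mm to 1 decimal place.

1944.8 mm

Specimen A: correcting the raw count gives 20122 + 17 = 20139 true varves.
A: 3257.4 mm over 20139 years gives 3257.4 / 20139 ≈ 0.162 mm/year.
Length of B = 0.162 × 12005 = 1944.8 mm.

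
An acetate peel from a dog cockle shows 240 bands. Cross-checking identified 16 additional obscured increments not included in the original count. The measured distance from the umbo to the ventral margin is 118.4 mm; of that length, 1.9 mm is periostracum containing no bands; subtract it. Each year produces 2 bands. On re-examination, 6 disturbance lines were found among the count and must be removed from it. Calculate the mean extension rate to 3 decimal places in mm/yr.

0.932 mm/yr

True band count = 240 − 6 + 16 = 250.
With 2 bands per year, 250 / 2 = 125 years.
Net length = 118.4 − 1.9 = 116.5 mm.
Extension rate ≈ 116.5 / 125 = 0.932 mm/yr.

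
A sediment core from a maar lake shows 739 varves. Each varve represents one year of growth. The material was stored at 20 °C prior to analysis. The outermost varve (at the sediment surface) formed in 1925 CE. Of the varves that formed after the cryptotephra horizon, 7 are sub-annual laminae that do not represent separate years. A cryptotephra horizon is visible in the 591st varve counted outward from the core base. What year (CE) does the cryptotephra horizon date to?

739 − 591 = 148 varves lie beyond the cryptotephra horizon toward the sediment surface.
148 − 7 false = 141 true varves after the cryptotephra horizon.
1925 − 141 = 1784 CE.

1784 CE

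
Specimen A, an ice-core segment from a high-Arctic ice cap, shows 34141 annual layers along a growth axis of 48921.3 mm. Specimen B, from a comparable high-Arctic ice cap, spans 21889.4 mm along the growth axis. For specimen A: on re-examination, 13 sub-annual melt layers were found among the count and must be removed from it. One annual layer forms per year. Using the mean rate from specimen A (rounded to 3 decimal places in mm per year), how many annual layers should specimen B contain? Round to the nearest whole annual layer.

Specimen A: adjusted count: 34141 − 13 = 34128 annual layers.
A: 48921.3 mm over 34128 years gives 48921.3 / 34128 ≈ 1.433 mm/yr.
For B, 21889.4 / 1.433 = 15275.23 years ≈ 15275 annual layers.

15275 annual layers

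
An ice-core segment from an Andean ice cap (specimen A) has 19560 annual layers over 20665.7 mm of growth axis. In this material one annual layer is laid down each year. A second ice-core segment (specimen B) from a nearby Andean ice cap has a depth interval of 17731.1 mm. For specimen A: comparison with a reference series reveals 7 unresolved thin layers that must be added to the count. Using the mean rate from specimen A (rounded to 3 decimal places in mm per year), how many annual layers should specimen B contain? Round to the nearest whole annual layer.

16791 annual layers

Specimen A: after corrections the count is 19560 + 7 = 19567 annual layers.
A: Extension rate ≈ 20665.7 / 19567 = 1.056 mm per year.
For B, 17731.1 / 1.056 = 16790.81 years ≈ 16791 annual layers.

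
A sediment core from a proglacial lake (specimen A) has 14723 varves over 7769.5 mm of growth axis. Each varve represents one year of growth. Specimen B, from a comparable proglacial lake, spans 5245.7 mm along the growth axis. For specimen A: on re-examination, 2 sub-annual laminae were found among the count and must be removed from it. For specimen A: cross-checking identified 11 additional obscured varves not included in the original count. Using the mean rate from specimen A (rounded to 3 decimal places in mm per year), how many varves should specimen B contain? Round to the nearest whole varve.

9954 varves

Specimen A: adjusted count: 14723 − 2 + 11 = 14732 varves.
A: Mean rate = 7769.5 mm / 14732 years ≈ 0.527 mm/year.
Specimen B: 5245.7 mm / 0.527 mm per year = 9953.89 years ≈ 9954 varves.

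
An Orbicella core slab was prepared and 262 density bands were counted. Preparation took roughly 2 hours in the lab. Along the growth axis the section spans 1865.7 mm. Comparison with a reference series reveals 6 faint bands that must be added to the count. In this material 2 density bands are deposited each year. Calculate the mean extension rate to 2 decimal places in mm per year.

13.92 mm per year

Correcting the raw count gives 262 + 6 = 268 true density bands.
With 2 density bands per year, 268 / 2 = 134 years.
Mean rate = 1865.7 mm / 134 years ≈ 13.92 mm per year.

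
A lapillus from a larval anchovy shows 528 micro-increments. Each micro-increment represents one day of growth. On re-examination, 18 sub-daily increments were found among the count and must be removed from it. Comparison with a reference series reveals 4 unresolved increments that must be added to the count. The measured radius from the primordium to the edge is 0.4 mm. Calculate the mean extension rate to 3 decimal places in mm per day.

Correcting the raw count gives 528 − 18 + 4 = 514 true micro-increments.
0.4 mm over 514 days gives 0.4 / 514 ≈ 0.001 mm per day.

0.001 mm per day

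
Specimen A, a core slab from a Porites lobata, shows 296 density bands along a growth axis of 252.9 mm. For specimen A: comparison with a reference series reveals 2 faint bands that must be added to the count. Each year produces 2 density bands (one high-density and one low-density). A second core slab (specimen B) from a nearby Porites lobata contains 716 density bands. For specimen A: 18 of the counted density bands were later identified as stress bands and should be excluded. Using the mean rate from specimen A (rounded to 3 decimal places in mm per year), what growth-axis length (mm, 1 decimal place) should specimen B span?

646.5 mm

Specimen A: adjusted count: 296 − 18 + 2 = 280 density bands.
Specimen A: dividing by 2 density bands per year: 280 / 2 = 140 years.
A: 252.9 mm over 140 years gives 252.9 / 140 ≈ 1.806 mm per year.
Specimen B: 716 density bands at 2 per year is 716 / 2 = 358 years. Length of B = 1.806 × 358 = 646.5 mm.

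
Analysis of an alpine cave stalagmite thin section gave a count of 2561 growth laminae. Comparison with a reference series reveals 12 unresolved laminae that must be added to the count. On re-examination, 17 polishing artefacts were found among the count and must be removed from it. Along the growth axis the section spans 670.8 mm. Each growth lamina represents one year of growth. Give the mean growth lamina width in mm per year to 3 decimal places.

After corrections the count is 2561 − 17 + 12 = 2556 growth laminae.
Mean rate = 670.8 mm / 2556 years ≈ 0.262 mm per year.

0.262 mm per year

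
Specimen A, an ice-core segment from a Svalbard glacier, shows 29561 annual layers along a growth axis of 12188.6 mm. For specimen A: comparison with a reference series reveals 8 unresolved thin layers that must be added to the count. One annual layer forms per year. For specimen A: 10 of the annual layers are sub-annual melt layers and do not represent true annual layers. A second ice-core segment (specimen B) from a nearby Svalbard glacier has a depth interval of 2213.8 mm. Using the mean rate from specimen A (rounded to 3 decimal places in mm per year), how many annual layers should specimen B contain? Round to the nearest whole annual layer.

5373 annual layers

Specimen A: correcting the raw count gives 29561 − 10 + 8 = 29559 true annual layers.
A: Mean rate = 12188.6 mm / 29559 years ≈ 0.412 mm/year.
Specimen B: 2213.8 mm / 0.412 mm per year = 5373.30 years ≈ 5373 annual layers.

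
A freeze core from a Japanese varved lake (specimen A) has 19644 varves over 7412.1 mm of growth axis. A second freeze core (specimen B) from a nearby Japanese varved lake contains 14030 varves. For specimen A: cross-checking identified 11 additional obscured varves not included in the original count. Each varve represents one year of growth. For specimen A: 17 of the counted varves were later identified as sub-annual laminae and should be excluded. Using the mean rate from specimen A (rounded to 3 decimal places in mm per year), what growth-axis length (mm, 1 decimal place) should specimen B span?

5289.3 mm

Specimen A: correcting the raw count gives 19644 − 17 + 11 = 19638 true varves.
A: Extension rate ≈ 7412.1 / 19638 = 0.377 mm per year.
Length of B = 0.377 × 14030 = 5289.3 mm.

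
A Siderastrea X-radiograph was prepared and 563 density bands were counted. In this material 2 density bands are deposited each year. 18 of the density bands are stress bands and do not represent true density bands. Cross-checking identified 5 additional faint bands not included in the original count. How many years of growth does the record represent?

True density band count = 563 − 18 + 5 = 550.
Dividing by 2 density bands per year: 550 / 2 = 275 years.

275 yr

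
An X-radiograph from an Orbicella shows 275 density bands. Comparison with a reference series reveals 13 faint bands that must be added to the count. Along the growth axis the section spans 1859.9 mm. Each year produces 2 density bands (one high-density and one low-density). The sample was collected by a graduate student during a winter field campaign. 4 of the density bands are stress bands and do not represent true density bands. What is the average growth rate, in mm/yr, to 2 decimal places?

13.10 mm/yr

Adjusted count: 275 − 4 + 13 = 284 density bands.
With 2 density bands per year, 284 / 2 = 142 years.
Mean rate = 1859.9 mm / 142 years ≈ 13.10 mm/yr.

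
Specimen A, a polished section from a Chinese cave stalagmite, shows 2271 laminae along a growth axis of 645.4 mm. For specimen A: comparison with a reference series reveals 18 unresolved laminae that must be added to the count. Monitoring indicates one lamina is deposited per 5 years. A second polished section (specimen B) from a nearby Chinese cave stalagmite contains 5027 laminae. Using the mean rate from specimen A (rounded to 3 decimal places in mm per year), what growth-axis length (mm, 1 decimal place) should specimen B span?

1407.6 mm

Specimen A: true lamina count = 2271 + 18 = 2289.
Specimen A: 2289 laminae at 5 years each span 2289 × 5 = 11445 years.
A: Mean rate = 645.4 mm / 11445 years ≈ 0.056 mm/yr.
Specimen B: at 5 years per lamina, 5027 × 5 = 25135 years. For B, 0.056 mm/year × 25135 years = 1407.6 mm.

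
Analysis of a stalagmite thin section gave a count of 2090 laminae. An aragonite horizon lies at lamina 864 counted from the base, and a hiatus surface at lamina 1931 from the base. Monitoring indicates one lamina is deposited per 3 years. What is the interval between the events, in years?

The two markers are separated by 1931 − 864 = 1067 laminae.
Multiplying by 3 years per lamina: 1067 × 3 = 3201 years.

3201 yr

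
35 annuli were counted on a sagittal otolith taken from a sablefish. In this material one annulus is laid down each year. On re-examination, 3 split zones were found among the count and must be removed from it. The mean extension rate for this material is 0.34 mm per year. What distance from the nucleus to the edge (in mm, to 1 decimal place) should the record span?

After corrections the count is 35 − 3 = 32 annuli.
Predicted length = 0.34 mm/year × 32 years = 10.9 mm.

10.9 mm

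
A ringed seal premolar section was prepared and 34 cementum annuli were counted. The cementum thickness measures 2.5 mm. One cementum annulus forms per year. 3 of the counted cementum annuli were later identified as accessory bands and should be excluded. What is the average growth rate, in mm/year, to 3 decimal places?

True cementum annulus count = 34 − 3 = 31.
Extension rate ≈ 2.5 / 31 = 0.081 mm/year.

0.081 mm/year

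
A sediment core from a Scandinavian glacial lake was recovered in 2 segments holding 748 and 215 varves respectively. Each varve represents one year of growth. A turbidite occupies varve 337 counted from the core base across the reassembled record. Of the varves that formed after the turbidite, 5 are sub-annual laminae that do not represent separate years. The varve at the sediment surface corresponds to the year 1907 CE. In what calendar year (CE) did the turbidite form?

1286 CE

Total varves = 748 + 215 = 963.
963 − 337 = 626 varves lie beyond the turbidite toward the sediment surface.
626 − 5 false = 621 true varves after the turbidite.
1907 − 621 = 1286 CE.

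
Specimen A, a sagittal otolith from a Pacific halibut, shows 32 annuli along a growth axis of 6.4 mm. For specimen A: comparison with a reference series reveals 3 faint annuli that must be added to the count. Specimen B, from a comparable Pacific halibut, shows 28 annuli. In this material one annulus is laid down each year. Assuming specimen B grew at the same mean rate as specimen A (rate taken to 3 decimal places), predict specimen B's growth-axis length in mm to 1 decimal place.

5.1 mm

Specimen A: adjusted count: 32 + 3 = 35 annuli.
A: Mean rate = 6.4 mm / 35 years ≈ 0.183 mm/yr.
B's length ≈ 0.183 × 28 = 5.1 mm.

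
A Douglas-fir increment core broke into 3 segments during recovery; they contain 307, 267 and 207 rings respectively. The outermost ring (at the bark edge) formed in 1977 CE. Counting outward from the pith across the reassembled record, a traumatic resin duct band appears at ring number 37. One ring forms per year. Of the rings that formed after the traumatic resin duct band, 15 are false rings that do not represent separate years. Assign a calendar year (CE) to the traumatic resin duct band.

Total rings = 307 + 267 + 207 = 781.
The traumatic resin duct band sits at ring 37 from the pith, so 781 − 37 = 744 rings formed after it.
744 − 15 false = 729 true rings after the traumatic resin duct band.
Counting back 729 years from 1977 CE places the traumatic resin duct band in 1977 − 729 = 1248 CE.

1248 CE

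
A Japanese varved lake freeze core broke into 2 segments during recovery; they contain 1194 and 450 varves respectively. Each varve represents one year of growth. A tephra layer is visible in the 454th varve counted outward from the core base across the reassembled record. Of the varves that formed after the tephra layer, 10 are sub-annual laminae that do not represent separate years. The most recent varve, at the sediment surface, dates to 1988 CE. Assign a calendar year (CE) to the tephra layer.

808 CE

Total varves = 1194 + 450 = 1644.
The tephra layer sits at varve 454 from the core base, so 1644 − 454 = 1190 varves formed after it.
Removing the 10 false varves leaves 1190 − 10 = 1180 true varves beyond the tephra layer.
1988 − 1180 = 808 CE.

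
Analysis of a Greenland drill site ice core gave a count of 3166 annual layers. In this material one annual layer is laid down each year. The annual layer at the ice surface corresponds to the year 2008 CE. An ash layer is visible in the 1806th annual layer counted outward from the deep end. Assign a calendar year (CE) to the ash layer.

648 CE

Between annual layer 1806 and the ice surface there are 3166 − 1806 = 1360 annual layers.
Counting back 1360 years from 2008 CE places the ash layer in 2008 − 1360 = 648 CE.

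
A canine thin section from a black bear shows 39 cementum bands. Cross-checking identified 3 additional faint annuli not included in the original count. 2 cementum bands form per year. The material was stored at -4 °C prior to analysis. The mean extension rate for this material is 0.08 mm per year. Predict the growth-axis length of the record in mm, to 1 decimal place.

Adjusted count: 39 + 3 = 42 cementum bands.
With 2 cementum bands per year, 42 / 2 = 21 years.
Length ≈ 0.08 × 21 = 1.7 mm.

1.7 mm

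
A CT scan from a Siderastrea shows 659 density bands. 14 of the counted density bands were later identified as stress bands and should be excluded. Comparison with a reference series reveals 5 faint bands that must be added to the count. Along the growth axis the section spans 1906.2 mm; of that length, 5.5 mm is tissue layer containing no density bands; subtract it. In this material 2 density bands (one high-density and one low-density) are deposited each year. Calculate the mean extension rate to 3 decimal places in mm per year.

5.848 mm per year

After corrections the count is 659 − 14 + 5 = 650 density bands.
With 2 density bands per year, 650 / 2 = 325 years.
The growth record spans 1906.2 − 5.5 = 1900.7 mm.
Extension rate ≈ 1900.7 / 325 = 5.848 mm per year.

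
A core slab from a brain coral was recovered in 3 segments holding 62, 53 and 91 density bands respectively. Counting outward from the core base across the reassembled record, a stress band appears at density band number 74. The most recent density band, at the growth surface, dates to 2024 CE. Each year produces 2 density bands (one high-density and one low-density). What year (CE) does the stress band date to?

1958 CE

Total density bands = 62 + 53 + 91 = 206.
206 − 74 = 132 density bands lie beyond the stress band toward the growth surface.
Dividing by 2 density bands per year: 132 / 2 = 66 years.
The density band at the growth surface is 2024 CE, so the stress band dates to 2024 − 66 = 1958 CE.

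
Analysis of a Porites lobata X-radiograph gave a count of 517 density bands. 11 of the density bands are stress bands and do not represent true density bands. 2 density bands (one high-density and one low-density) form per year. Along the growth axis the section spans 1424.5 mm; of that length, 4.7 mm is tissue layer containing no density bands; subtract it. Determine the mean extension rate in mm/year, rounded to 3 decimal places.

After corrections the count is 517 − 11 = 506 density bands.
With 2 density bands per year, 506 / 2 = 253 years.
The growth record spans 1424.5 − 4.7 = 1419.8 mm.
1419.8 mm over 253 years gives 1419.8 / 253 ≈ 5.612 mm/year.

5.612 mm/year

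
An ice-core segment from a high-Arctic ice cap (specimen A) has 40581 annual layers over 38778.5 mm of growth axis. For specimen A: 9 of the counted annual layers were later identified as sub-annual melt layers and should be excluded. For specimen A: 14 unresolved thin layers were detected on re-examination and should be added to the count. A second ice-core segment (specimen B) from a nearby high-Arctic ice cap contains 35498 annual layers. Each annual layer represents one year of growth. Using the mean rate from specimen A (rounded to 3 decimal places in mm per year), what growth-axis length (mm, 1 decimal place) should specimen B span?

33900.6 mm

Specimen A: adjusted count: 40581 − 9 + 14 = 40586 annual layers.
A: 38778.5 mm over 40586 years gives 38778.5 / 40586 ≈ 0.955 mm per year.
Length of B = 0.955 × 35498 = 33900.6 mm.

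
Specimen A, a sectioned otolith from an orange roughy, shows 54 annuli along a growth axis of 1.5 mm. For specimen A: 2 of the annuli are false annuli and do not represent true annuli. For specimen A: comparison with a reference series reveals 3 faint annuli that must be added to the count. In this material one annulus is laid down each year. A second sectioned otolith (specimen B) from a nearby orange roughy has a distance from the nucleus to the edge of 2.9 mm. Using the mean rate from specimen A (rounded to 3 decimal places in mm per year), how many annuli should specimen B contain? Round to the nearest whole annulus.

Specimen A: correcting the raw count gives 54 − 2 + 3 = 55 true annuli.
A: Extension rate ≈ 1.5 / 55 = 0.027 mm/year.
B spans 2.9 / 0.027 = 107.41 years ≈ 107 annuli.

107 annuli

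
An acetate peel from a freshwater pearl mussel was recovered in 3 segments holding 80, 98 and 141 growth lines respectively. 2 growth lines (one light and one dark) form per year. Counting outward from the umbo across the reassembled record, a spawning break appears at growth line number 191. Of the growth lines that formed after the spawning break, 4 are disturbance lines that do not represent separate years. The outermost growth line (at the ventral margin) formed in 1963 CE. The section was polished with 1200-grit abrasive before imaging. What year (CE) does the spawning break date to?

Total growth lines = 80 + 98 + 141 = 319.
The spawning break sits at growth line 191 from the umbo, so 319 − 191 = 128 growth lines formed after it.
Removing the 4 false growth lines leaves 128 − 4 = 124 true growth lines beyond the spawning break.
Dividing by 2 growth lines per year: 124 / 2 = 62 years.
1963 − 62 = 1901 CE.

1901 CE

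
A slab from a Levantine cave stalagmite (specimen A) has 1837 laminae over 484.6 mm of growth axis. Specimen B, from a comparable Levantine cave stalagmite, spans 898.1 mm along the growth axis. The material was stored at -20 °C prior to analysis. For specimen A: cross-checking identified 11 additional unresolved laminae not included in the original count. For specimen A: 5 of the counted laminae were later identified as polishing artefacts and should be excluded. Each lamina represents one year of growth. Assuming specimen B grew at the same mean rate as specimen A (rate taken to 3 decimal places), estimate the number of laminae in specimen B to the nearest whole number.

Specimen A: true lamina count = 1837 − 5 + 11 = 1843.
A: Mean rate = 484.6 mm / 1843 years ≈ 0.263 mm per year.
Specimen B: 898.1 mm / 0.263 mm per year = 3414.83 years ≈ 3415 laminae.

3415 laminae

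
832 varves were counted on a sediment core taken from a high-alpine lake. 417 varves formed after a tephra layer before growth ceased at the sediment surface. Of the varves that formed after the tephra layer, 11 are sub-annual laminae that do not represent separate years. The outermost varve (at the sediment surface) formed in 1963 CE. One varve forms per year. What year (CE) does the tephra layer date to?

1557 CE

417 varves post-date the tephra layer.
Removing the 11 false varves leaves 417 − 11 = 406 true varves beyond the tephra layer.
Counting back 406 years from 1963 CE places the tephra layer in 1963 − 406 = 1557 CE.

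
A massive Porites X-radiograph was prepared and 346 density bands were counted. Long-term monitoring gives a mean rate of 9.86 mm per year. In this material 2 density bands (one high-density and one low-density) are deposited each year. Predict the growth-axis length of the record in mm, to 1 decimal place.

1705.8 mm

Dividing by 2 density bands per year: 346 / 2 = 173 years.
173 years at 9.86 mm/year gives 9.86 × 173 = 1705.8 mm.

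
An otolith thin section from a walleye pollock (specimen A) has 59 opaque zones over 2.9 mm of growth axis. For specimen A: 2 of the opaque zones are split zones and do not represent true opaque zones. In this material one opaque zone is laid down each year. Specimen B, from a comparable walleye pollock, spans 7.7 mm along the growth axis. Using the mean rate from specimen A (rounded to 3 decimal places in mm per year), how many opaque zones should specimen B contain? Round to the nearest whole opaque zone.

Specimen A: adjusted count: 59 − 2 = 57 opaque zones.
A: Mean rate = 2.9 mm / 57 years ≈ 0.051 mm per year.
B spans 7.7 / 0.051 = 150.98 years ≈ 151 opaque zones.

151 opaque zones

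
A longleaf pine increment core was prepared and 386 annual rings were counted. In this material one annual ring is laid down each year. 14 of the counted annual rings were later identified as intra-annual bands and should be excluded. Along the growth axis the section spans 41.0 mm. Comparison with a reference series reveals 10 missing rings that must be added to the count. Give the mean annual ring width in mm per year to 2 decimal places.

Correcting the raw count gives 386 − 14 + 10 = 382 true annual rings.
Mean rate = 41.0 mm / 382 years ≈ 0.11 mm per year.

0.11 mm per year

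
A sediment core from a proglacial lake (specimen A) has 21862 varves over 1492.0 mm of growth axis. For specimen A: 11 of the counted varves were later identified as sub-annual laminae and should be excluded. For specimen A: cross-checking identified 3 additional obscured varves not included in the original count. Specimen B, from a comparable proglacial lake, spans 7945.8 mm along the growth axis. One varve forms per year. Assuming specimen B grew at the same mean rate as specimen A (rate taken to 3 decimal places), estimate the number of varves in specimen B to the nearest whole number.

116850 varves

Specimen A: correcting the raw count gives 21862 − 11 + 3 = 21854 true varves.
A: Mean rate = 1492.0 mm / 21854 years ≈ 0.068 mm/yr.
B spans 7945.8 / 0.068 = 116850.00 years ≈ 116850 varves.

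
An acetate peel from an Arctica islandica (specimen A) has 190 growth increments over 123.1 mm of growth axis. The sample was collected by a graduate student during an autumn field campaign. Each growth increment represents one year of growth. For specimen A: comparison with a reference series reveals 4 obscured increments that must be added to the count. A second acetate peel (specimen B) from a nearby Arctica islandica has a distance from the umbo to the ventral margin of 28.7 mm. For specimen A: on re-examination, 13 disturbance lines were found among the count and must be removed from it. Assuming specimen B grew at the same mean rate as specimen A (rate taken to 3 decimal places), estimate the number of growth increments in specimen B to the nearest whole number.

Specimen A: true growth increment count = 190 − 13 + 4 = 181.
A: Extension rate ≈ 123.1 / 181 = 0.680 mm/yr.
For B, 28.7 / 0.680 = 42.21 years ≈ 42 growth increments.

42 growth increments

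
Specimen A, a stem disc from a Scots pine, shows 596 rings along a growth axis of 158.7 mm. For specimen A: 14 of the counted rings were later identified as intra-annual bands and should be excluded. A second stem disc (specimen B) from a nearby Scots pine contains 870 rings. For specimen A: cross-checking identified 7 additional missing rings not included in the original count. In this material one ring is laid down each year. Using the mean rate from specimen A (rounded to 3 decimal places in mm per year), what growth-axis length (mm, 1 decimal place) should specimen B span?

234.0 mm

Specimen A: true ring count = 596 − 14 + 7 = 589.
A: Extension rate ≈ 158.7 / 589 = 0.269 mm/yr.
For B, 0.269 mm/year × 870 years = 234.0 mm.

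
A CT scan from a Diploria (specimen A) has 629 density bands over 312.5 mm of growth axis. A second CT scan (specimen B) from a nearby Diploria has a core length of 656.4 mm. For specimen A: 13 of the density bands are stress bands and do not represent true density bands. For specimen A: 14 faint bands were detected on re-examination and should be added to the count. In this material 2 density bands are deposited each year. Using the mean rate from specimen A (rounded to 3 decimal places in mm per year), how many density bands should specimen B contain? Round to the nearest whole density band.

1323 density bands

Specimen A: adjusted count: 629 − 13 + 14 = 630 density bands.
Specimen A: with 2 density bands per year, 630 / 2 = 315 years.
A: Extension rate ≈ 312.5 / 315 = 0.992 mm/year.
For B, 656.4 / 0.992 = 661.69 years; at 2 density bands per year that is 661.69 × 2 ≈ 1323 density bands.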